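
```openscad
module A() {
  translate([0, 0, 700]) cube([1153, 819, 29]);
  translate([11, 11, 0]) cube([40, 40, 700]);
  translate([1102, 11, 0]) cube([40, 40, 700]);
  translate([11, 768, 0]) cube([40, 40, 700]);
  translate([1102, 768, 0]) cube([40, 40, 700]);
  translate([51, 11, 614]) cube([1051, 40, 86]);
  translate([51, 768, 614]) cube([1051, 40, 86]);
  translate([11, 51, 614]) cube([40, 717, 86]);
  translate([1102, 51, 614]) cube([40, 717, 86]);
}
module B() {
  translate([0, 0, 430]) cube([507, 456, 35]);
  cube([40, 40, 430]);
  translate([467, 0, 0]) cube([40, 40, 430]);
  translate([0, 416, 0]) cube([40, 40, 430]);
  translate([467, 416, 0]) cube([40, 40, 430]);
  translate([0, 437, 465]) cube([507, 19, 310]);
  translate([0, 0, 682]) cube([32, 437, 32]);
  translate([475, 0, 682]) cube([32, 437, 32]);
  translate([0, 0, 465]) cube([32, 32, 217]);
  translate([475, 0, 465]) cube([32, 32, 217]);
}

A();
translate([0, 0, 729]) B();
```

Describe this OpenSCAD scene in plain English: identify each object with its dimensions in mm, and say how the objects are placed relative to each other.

A is a table: top 1153 mm (x) × 819 mm (y), 29 mm thick, upper face at z = 729 mm, on four 40×40 mm square legs, each inset 11 mm from the nearest pair of top edges, running from z = 0 to the bottom of the top. Four apron rails, 40 mm thick and 86 mm tall, run between adjacent legs with their top edges flush with the underside of the top and their outer faces flush with the legs' outer faces.

B is a chair: 507×456 mm seat, 35 mm thick, top at z = 465 mm, on four 40 mm square corner legs flush with the seat edges. A 19 mm thick backrest slab spans the full seat width, extending 310 mm above the seat top, its back face flush with the seat's +y edge. Two armrests of 32×32 mm section run along each side from the seat's front edge to the front of the backrest, top faces 249 mm above the seat top and outer faces flush with the seat's x-edges; a 32×32 mm post under the front of each armrest stands on the seat at the front corner.

The chair is on top of the table.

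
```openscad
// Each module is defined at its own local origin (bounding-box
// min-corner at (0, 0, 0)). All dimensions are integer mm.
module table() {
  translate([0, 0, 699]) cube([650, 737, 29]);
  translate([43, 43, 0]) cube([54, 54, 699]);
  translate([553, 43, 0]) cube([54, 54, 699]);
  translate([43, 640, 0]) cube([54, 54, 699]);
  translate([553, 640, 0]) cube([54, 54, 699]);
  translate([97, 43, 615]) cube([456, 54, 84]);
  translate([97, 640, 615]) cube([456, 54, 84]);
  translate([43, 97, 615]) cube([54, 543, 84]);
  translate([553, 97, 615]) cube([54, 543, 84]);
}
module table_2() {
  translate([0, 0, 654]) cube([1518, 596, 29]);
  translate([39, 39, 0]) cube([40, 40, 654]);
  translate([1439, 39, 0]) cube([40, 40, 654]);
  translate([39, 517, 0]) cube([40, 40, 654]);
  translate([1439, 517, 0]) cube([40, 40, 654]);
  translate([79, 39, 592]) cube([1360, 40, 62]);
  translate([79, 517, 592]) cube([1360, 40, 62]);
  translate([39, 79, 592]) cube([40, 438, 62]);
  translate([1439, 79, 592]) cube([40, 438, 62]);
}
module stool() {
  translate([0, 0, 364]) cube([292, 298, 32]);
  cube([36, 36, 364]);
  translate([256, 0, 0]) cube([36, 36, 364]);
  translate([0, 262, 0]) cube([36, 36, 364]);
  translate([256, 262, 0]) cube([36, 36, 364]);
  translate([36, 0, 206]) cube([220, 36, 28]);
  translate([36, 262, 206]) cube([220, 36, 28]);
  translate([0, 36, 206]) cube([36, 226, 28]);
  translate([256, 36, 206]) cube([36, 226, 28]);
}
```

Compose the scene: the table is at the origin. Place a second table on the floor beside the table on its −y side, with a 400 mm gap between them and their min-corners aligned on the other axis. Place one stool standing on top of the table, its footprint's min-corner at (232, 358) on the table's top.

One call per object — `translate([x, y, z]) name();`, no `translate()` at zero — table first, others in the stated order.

table();
translate([0, -996, 0]) table_2();
translate([232, 358, 728]) stool();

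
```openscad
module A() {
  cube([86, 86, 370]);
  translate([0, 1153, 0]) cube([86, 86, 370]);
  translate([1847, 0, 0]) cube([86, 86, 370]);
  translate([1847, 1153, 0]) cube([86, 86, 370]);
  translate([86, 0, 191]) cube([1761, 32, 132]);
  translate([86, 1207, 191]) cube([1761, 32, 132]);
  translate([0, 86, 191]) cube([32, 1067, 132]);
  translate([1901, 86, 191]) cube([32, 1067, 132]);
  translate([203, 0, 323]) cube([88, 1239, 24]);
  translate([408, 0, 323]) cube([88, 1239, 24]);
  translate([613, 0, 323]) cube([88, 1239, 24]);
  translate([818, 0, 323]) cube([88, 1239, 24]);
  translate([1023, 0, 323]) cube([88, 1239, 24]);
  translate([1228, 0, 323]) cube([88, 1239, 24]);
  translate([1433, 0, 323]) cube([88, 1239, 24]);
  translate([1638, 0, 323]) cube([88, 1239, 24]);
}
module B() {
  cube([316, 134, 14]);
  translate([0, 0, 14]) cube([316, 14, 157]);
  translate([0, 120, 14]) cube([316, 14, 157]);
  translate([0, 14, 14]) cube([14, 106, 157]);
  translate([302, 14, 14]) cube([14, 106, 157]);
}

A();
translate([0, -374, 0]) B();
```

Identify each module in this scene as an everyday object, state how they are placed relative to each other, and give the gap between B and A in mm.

The open box's nearest face is 240 mm from the bed frame's −y face.

A is a bed frame. B is an open box. The open box is on the floor beside the bed frame on its −y side. The gap between the open box and the bed frame is 240 mm.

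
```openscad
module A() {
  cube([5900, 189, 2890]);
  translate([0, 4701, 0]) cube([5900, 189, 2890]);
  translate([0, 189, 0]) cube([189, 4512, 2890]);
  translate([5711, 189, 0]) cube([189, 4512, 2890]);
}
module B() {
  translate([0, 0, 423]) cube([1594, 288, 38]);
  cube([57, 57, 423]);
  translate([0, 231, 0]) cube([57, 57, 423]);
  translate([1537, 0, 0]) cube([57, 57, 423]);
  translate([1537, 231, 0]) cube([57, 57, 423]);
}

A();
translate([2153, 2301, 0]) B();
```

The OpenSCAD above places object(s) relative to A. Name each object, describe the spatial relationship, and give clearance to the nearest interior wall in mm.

Clearances: x = 1964, y = 2112; minimum 1964 mm.

A is a house frame. B is a bench. The bench sits inside the house frame, centred. The clearance to the nearest interior wall is 1964 mm.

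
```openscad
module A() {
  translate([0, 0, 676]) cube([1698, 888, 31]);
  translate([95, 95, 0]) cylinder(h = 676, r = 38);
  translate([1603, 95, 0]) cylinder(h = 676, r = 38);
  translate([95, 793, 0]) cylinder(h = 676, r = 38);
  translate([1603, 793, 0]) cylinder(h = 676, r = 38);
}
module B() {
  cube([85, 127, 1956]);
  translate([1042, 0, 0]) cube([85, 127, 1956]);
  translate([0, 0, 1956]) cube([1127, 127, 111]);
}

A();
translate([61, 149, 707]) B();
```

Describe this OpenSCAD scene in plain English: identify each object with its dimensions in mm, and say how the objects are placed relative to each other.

A is a table: top 1698 mm (x) × 888 mm (y), 31 mm thick, upper face at z = 707 mm, on four round legs of 76 mm diameter, each leg's bounding box inset 57 mm from the nearest pair of top edges, running from z = 0 to the bottom of the top.

B is a door frame. The clear opening is 957 mm wide and 1956 mm high. Two 85 mm wide jambs, 127 mm deep, stand either side of the opening from the floor to the top of the opening. A 111 mm thick head sits across the top of both jambs, spanning the full outside width of the frame.

The door frame is on top of the table.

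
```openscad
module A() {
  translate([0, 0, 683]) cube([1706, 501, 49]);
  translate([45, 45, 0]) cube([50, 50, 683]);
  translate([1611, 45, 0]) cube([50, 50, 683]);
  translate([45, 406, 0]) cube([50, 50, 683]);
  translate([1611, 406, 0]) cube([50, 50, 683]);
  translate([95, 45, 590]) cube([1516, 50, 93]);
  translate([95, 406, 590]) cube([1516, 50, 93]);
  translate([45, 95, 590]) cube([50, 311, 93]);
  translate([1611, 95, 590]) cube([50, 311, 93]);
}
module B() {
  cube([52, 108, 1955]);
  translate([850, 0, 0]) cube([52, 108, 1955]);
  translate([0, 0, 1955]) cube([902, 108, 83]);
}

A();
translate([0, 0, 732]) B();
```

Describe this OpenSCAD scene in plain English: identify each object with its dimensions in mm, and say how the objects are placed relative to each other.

A is a table: top 1706 mm (x) × 501 mm (y), 49 mm thick, upper face at z = 732 mm, on four 50×50 mm square legs, each inset 45 mm from the nearest pair of top edges, running from z = 0 to the bottom of the top. Four apron rails, 50 mm thick and 93 mm tall, run between adjacent legs with their top edges flush with the underside of the top and their outer faces flush with the legs' outer faces.

B is a rectangular door frame: two vertical jambs of 52×108 mm section, 1955 mm tall, with a clear opening 798 mm wide between their inner faces. A header 83 mm tall and 108 mm deep lies on top of the jambs and spans the full outside width.

The door frame is on top of the table.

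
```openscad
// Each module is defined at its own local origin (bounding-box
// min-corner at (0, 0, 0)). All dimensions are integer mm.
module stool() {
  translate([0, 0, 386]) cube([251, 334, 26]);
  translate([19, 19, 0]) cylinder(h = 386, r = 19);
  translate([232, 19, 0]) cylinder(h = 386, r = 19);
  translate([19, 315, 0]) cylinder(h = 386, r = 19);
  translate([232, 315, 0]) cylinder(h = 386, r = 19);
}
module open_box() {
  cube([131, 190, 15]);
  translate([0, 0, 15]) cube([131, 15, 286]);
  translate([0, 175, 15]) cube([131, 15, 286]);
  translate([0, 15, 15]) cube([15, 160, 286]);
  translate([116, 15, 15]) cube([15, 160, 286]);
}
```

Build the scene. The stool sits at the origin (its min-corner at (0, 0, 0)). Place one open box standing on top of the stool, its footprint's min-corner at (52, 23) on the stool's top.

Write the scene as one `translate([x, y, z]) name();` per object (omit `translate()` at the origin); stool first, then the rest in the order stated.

stool();
translate([52, 23, 412]) open_box();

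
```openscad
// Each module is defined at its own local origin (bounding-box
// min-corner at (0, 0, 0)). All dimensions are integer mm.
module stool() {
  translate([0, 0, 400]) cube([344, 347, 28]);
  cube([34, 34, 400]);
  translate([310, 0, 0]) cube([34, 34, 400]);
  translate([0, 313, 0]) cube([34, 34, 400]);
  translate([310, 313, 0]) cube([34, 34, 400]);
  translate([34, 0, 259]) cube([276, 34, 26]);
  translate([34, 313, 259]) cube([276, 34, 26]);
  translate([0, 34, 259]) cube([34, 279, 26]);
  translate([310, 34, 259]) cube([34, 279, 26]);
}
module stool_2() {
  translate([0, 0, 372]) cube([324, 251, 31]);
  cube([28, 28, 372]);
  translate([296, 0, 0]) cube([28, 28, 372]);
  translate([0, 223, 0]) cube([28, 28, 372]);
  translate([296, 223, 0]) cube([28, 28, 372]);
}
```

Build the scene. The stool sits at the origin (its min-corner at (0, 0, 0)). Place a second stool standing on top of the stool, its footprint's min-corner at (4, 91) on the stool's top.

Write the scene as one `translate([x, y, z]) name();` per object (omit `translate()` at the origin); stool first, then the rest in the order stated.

stool();
translate([4, 91, 428]) stool_2();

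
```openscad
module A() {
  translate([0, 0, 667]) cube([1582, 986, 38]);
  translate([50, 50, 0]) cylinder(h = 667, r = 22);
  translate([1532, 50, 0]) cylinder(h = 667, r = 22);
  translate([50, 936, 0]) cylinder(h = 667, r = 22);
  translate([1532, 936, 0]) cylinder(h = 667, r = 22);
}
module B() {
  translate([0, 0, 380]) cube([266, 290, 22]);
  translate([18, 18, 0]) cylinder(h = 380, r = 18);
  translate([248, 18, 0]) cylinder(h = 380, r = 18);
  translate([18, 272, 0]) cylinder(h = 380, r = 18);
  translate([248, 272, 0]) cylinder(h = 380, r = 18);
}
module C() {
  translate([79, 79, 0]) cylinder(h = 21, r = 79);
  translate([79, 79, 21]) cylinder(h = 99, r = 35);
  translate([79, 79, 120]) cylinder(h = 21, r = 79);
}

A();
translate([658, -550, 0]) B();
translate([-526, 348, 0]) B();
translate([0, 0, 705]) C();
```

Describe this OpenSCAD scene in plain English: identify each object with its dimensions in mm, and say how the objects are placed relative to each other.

A is a table with a 1582×986 mm rectangular top, 38 mm thick, top surface at z = 705 mm, supported by four round legs of 44 mm diameter, each leg's bounding box inset 28 mm from the nearest pair of top edges, running from the floor.

B is a simple wooden stool: a rectangular seat 266 mm (x) by 290 mm (y), 22 mm thick, top face at z = 402 mm, on four round legs, each 36 mm in diameter. The legs rest on z = 0, each leg's axis is inset half a diameter from the nearest pair of seat edges (so the leg's bounding box is flush with the corner).

C is a spool: two coaxial disc flanges of radius 79 mm and thickness 21 mm, joined by a core cylinder of radius 35 mm and height 99 mm. The lower flange rests on z = 0 and the three cylinders share a vertical axis.

Two stools sit around the table at the −y, −x sides. The spool is on top of the table.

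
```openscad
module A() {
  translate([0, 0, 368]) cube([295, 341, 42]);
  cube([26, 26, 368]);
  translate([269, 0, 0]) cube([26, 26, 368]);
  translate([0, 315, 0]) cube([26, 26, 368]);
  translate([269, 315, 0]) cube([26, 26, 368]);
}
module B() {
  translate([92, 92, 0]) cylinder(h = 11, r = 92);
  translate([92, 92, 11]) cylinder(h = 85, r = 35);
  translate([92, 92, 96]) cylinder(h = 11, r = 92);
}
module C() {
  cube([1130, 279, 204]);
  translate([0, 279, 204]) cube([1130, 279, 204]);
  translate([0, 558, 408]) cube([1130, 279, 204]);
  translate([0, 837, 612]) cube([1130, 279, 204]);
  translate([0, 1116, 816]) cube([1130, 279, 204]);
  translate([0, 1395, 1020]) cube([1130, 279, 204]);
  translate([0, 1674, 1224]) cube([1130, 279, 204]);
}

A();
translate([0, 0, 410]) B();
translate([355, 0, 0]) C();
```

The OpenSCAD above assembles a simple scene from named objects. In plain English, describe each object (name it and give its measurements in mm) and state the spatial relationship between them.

A is a simple wooden stool: a rectangular seat 295 mm (x) by 341 mm (y), 42 mm thick, top face at z = 410 mm, on four square legs, each 26×26 mm in cross-section. The legs rest on z = 0, each flush with a corner of the seat.

B is a spool: two coaxial disc flanges of radius 92 mm and thickness 11 mm, joined by a core cylinder of radius 35 mm and height 85 mm. The lower flange rests on z = 0 and the three cylinders share a vertical axis.

C is a straight staircase of 7 solid steps. Each step is 1130 mm wide (x), 279 mm deep (y, the going) and 204 mm tall (the rise). The first step rests on the floor; each subsequent step sits one going further in +y and one rise higher in +z, directly behind and above the previous step with no overlap.

The spool is on top of the stool. The staircase is on the floor beside the stool on its +x side.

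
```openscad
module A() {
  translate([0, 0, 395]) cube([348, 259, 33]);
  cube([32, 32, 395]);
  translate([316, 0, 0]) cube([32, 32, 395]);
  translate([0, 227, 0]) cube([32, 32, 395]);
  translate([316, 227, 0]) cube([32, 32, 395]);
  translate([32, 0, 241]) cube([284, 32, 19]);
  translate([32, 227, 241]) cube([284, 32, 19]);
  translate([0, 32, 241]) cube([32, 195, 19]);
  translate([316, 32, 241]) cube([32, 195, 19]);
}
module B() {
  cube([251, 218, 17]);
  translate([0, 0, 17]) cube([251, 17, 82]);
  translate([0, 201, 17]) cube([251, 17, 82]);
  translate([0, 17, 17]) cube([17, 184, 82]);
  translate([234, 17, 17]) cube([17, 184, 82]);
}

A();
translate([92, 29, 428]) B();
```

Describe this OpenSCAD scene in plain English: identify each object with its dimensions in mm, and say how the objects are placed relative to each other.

A is a simple wooden stool: a rectangular seat 348 mm (x) by 259 mm (y), 33 mm thick, top face at z = 428 mm, on four square legs, each 32×32 mm in cross-section. The legs rest on z = 0, each flush with a corner of the seat. Four stretchers, 32 mm wide and 19 mm tall, connect adjacent legs with their undersides at z = 241 mm, each running between the inner faces of the legs it joins and aligned with the legs' outer faces on the other axis.

B is an open storage box with external size 251×218×99 mm and wall thickness 17 mm (the base is also 17 mm thick). The base covers the whole footprint; the four walls stand on the base, with the y-facing walls full-width and the x-facing walls fitting between their inner faces.

The open box is on top of the stool.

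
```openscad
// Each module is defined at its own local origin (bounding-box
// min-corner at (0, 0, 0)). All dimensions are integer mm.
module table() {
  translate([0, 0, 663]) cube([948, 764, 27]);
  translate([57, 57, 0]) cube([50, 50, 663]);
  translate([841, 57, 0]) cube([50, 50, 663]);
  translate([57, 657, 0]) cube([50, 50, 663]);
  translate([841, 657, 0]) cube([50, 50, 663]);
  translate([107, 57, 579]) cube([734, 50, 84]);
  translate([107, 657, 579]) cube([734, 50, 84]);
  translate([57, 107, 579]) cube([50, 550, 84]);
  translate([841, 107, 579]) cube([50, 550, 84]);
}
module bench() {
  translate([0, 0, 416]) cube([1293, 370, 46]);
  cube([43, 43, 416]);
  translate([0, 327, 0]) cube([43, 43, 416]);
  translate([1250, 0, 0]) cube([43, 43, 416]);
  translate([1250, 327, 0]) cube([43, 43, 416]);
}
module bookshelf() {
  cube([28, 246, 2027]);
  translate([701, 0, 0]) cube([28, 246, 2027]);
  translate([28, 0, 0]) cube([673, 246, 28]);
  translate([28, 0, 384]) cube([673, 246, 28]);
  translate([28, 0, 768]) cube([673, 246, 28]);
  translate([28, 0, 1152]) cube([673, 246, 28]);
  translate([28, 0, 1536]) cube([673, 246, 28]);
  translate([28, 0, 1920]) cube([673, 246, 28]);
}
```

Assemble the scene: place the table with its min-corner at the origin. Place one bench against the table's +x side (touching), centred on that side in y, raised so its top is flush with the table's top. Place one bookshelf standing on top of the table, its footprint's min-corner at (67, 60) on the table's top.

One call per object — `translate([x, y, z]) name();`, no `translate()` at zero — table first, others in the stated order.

table();
translate([948, 197, 228]) bench();
translate([67, 60, 690]) bookshelf();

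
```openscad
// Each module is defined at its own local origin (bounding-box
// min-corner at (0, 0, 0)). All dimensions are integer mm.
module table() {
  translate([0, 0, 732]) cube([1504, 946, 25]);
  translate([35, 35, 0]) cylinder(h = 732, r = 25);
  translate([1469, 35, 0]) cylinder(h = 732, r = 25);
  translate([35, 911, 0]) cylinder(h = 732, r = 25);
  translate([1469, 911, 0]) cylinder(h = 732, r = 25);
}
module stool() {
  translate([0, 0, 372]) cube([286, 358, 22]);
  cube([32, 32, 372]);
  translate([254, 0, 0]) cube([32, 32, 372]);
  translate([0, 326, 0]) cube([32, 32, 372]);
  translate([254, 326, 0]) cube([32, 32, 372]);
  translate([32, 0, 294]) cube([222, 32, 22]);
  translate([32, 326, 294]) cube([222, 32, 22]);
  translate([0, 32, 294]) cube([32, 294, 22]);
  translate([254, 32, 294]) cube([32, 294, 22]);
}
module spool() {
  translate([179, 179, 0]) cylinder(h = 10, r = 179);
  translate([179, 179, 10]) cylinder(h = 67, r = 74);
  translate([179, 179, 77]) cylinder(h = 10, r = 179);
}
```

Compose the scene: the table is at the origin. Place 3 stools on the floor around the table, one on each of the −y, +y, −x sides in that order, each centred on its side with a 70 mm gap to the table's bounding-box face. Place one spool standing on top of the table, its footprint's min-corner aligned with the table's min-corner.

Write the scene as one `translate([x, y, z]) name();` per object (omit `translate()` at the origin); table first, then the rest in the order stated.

table();
translate([609, -428, 0]) stool();
translate([609, 1016, 0]) stool();
translate([-356, 294, 0]) stool();
translate([0, 0, 757]) spool();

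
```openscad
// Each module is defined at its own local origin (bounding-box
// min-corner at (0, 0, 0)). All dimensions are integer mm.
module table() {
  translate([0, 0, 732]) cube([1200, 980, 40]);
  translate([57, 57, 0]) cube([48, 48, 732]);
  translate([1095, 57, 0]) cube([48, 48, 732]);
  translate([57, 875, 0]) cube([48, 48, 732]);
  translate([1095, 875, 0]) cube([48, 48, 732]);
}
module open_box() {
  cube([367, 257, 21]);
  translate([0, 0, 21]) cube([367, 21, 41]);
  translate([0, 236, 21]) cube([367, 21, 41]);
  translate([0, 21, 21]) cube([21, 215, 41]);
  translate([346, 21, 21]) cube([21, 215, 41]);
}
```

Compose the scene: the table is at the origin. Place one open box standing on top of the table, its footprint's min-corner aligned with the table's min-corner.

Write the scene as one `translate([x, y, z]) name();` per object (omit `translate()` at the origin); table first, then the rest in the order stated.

table();
translate([0, 0, 772]) open_box();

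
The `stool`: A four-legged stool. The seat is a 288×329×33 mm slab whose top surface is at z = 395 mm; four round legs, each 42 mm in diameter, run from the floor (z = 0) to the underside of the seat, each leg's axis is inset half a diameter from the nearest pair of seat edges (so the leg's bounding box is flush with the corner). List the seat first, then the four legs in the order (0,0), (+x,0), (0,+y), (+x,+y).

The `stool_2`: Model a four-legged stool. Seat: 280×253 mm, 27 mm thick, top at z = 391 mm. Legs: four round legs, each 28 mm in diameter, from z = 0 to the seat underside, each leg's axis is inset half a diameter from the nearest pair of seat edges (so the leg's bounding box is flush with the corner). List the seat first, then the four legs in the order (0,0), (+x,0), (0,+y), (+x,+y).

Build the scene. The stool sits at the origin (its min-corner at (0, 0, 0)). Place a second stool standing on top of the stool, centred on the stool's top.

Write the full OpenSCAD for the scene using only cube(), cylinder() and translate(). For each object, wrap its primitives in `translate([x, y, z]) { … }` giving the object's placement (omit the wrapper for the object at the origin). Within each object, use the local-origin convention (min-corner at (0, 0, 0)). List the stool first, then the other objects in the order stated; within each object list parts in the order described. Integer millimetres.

translate([0, 0, 362]) cube([288, 329, 33]);
translate([21, 21, 0]) cylinder(h = 362, r = 21);
translate([267, 21, 0]) cylinder(h = 362, r = 21);
translate([21, 308, 0]) cylinder(h = 362, r = 21);
translate([267, 308, 0]) cylinder(h = 362, r = 21);
translate([4, 38, 395]) {
  translate([0, 0, 364]) cube([280, 253, 27]);
  translate([14, 14, 0]) cylinder(h = 364, r = 14);
  translate([266, 14, 0]) cylinder(h = 364, r = 14);
  translate([14, 239, 0]) cylinder(h = 364, r = 14);
  translate([266, 239, 0]) cylinder(h = 364, r = 14);
}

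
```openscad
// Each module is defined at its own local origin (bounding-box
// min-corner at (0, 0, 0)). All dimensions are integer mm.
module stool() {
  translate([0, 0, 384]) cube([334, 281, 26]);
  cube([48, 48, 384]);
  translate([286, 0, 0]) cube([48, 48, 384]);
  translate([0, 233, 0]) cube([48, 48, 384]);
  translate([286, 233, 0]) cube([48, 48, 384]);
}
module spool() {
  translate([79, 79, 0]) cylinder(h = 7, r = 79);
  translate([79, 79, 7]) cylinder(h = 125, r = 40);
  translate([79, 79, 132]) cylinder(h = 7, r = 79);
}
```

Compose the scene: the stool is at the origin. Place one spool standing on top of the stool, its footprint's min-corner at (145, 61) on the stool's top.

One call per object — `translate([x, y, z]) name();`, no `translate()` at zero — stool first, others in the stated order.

stool();
translate([145, 61, 410]) spool();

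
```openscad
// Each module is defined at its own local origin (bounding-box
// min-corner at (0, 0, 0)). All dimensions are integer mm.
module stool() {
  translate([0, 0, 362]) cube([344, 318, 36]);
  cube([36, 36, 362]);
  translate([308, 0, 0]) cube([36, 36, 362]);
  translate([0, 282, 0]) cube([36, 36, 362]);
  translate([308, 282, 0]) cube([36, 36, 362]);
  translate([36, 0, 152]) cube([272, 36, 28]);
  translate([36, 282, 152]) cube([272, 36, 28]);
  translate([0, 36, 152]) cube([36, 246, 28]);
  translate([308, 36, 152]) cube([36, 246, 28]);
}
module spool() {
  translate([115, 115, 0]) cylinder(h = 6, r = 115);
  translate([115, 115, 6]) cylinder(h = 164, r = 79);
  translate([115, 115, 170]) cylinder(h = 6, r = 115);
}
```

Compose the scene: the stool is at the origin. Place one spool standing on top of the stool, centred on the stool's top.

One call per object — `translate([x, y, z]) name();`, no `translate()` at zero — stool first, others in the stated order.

stool();
translate([57, 44, 398]) spool();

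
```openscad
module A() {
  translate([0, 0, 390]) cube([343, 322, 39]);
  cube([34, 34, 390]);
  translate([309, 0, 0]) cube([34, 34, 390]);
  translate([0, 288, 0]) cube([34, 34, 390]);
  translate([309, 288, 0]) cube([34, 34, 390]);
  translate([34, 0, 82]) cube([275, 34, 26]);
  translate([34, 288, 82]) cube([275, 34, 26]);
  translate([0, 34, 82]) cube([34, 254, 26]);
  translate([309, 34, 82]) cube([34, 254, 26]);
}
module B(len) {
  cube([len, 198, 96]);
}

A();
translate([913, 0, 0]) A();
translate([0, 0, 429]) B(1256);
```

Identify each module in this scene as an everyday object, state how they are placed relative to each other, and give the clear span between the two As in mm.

A is a stool. B is a beam. A beam spans the tops of two stools. The clear span between the two stools is 570 mm.

Second stool starts at x = 913; first ends at x = 343; clear span = 913 − 343 = 570 mm.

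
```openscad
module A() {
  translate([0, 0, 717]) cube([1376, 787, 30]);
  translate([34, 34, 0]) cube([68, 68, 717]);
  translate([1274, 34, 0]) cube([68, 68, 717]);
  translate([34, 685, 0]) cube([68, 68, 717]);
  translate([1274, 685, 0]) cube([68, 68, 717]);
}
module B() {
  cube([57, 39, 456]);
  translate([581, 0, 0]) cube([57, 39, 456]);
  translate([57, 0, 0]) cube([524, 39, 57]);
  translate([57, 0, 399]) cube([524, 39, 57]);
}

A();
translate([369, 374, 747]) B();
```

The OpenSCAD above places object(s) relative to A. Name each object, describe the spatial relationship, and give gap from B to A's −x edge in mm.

The picture frame's min-x is at 369; the table's min-x is 0; gap = 369 mm.

A is a table. B is a picture frame. The picture frame is on top of the table, centred. The gap from the picture frame to the table's −x edge is 369 mm.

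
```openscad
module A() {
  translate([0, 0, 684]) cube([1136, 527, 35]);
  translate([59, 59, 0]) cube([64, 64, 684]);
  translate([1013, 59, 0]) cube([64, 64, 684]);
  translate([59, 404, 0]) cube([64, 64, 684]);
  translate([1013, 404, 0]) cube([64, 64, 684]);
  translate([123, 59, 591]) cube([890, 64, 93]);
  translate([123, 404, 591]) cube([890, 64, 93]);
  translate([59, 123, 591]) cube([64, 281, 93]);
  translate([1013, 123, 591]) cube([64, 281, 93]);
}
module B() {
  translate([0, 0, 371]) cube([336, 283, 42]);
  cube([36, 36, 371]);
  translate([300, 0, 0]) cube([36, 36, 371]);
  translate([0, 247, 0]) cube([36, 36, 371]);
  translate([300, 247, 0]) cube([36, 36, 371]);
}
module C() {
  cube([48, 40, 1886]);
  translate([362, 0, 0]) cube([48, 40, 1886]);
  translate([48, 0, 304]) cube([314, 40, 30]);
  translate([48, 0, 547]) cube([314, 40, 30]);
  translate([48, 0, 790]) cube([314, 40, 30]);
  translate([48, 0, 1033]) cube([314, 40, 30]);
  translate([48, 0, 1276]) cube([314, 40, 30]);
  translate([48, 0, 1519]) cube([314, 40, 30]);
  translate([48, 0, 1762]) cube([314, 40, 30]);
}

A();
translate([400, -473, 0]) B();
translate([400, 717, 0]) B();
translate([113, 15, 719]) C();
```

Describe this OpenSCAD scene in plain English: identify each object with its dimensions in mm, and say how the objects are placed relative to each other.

A is a table with a 1136×527 mm rectangular top, 35 mm thick, top surface at z = 719 mm, supported by four 64×64 mm square legs, each inset 59 mm from the nearest pair of top edges, running from the floor. Four apron rails, 64 mm thick and 93 mm tall, run between adjacent legs with their top edges flush with the underside of the top and their outer faces flush with the legs' outer faces.

B is a four-legged stool. The seat is 336×283 mm, 42 mm thick, top at z = 413 mm. It stands on four square legs, each 36×36 mm in cross-section, from z = 0 to the seat underside, each flush with a corner of the seat.

C is a straight ladder. Two 48×40 mm vertical rails, 1886 mm tall, stand 410 mm apart (outside-to-outside) with their front faces coplanar on the −y side. 7 rungs, each 40 mm deep and 30 mm tall, span between the inner faces of the rails, front faces flush with the rails. The lowest rung's underside is at z = 304 mm and rungs are spaced 243 mm apart (underside to underside).

Two stools sit around the table at the −y, +y sides. The ladder is on top of the table.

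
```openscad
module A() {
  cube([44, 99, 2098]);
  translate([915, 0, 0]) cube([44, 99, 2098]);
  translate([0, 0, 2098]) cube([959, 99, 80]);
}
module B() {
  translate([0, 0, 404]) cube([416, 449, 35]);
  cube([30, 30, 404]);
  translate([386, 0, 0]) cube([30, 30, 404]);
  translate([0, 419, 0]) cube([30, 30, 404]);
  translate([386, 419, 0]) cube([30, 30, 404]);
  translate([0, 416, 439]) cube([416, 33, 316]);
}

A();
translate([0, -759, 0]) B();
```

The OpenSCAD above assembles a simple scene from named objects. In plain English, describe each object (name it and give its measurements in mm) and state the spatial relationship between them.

A is a rectangular door frame: two vertical jambs of 44×99 mm section, 2098 mm tall, with a clear opening 871 mm wide between their inner faces. A header 80 mm tall and 99 mm deep lies on top of the jambs and spans the full outside width.

B is a chair: 416×449 mm seat, 35 mm thick, top at z = 439 mm, on four 30 mm square corner legs flush with the seat edges. A 33 mm thick backrest slab spans the full seat width, extending 316 mm above the seat top, its back face flush with the seat's +y edge.

The chair is on the floor beside the door frame on its −y side.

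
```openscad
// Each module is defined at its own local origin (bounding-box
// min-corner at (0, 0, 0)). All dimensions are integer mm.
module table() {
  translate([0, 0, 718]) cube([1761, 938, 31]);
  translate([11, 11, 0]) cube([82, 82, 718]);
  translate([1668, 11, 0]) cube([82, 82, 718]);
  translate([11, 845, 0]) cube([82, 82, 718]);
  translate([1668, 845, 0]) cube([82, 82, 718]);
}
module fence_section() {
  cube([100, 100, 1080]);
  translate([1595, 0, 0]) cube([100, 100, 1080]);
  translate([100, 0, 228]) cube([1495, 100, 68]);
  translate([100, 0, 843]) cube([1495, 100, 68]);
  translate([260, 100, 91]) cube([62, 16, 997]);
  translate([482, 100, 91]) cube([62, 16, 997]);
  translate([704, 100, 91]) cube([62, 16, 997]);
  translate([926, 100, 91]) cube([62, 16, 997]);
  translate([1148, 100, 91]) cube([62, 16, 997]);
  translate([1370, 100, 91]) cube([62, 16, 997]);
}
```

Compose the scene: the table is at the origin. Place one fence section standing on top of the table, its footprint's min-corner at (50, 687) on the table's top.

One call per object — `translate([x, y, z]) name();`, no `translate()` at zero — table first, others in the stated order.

table();
translate([50, 687, 749]) fence_section();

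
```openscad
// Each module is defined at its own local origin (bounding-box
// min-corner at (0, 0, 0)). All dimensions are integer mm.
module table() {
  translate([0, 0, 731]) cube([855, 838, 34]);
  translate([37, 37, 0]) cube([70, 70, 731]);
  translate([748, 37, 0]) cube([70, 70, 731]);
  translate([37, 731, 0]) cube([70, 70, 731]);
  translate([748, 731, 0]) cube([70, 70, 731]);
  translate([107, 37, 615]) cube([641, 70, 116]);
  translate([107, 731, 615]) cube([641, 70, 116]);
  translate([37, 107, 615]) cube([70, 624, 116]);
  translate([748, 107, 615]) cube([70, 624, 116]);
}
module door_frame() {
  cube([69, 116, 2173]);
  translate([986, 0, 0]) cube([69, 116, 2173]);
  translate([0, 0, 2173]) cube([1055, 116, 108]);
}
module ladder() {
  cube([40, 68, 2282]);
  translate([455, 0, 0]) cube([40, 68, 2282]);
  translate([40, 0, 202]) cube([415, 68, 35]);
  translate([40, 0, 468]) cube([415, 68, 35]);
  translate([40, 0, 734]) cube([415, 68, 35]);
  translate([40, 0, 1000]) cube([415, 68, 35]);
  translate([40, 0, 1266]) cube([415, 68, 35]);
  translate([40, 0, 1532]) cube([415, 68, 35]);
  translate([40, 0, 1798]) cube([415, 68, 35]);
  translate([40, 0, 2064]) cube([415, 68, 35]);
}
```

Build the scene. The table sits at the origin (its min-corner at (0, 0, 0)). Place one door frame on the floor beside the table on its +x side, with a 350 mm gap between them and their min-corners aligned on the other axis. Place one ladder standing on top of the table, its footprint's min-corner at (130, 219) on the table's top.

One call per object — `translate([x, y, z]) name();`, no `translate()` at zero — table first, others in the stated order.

table();
translate([1205, 0, 0]) door_frame();
translate([130, 219, 765]) ladder();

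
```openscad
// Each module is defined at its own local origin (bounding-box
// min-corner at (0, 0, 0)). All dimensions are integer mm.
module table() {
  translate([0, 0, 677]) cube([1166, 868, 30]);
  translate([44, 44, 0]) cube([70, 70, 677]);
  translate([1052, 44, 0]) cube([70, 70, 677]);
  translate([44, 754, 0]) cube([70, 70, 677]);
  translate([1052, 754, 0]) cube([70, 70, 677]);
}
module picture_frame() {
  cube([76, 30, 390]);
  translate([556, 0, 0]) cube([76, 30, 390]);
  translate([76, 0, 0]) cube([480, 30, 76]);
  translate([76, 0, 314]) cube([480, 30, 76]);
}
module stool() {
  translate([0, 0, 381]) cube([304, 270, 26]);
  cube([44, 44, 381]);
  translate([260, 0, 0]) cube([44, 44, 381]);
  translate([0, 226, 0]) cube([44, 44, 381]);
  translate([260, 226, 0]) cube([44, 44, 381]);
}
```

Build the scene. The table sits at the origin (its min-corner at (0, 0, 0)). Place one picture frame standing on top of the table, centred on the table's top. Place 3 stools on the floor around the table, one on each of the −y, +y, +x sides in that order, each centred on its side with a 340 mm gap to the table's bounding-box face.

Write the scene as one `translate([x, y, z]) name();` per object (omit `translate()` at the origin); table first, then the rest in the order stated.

table();
translate([267, 419, 707]) picture_frame();
translate([431, -610, 0]) stool();
translate([431, 1208, 0]) stool();
translate([1506, 299, 0]) stool();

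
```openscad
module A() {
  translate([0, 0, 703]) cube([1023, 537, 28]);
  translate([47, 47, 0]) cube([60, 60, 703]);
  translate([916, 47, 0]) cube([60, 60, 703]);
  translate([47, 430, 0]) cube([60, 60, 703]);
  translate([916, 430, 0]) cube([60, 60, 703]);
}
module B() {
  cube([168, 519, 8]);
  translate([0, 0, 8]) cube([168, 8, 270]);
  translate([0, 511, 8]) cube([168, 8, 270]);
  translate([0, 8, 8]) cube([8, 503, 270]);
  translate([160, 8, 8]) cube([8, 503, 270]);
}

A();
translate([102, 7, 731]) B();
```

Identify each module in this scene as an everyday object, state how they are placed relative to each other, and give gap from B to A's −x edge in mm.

A is a table. B is an open box. The open box is on top of the table. The gap from the open box to the table's −x edge is 102 mm.

The open box's min-x is at 102; the table's min-x is 0; gap = 102 mm.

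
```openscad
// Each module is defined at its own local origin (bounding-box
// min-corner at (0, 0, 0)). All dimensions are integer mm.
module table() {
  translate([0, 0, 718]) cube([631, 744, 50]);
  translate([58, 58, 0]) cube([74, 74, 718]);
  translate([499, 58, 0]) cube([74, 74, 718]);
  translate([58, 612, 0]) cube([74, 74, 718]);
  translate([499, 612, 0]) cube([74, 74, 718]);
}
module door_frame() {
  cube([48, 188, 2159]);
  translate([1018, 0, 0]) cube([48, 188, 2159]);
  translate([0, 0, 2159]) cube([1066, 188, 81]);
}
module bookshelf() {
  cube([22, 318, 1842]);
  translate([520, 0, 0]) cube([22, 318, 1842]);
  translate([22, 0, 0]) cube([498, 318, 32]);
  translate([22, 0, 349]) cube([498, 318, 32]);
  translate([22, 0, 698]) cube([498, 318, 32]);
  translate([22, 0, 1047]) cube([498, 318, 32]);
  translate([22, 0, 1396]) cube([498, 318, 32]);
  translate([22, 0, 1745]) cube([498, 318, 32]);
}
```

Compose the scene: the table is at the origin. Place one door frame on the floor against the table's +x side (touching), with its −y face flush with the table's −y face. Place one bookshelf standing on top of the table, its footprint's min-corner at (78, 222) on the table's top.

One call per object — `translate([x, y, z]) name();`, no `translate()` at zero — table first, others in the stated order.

table();
translate([631, 0, 0]) door_frame();
translate([78, 222, 768]) bookshelf();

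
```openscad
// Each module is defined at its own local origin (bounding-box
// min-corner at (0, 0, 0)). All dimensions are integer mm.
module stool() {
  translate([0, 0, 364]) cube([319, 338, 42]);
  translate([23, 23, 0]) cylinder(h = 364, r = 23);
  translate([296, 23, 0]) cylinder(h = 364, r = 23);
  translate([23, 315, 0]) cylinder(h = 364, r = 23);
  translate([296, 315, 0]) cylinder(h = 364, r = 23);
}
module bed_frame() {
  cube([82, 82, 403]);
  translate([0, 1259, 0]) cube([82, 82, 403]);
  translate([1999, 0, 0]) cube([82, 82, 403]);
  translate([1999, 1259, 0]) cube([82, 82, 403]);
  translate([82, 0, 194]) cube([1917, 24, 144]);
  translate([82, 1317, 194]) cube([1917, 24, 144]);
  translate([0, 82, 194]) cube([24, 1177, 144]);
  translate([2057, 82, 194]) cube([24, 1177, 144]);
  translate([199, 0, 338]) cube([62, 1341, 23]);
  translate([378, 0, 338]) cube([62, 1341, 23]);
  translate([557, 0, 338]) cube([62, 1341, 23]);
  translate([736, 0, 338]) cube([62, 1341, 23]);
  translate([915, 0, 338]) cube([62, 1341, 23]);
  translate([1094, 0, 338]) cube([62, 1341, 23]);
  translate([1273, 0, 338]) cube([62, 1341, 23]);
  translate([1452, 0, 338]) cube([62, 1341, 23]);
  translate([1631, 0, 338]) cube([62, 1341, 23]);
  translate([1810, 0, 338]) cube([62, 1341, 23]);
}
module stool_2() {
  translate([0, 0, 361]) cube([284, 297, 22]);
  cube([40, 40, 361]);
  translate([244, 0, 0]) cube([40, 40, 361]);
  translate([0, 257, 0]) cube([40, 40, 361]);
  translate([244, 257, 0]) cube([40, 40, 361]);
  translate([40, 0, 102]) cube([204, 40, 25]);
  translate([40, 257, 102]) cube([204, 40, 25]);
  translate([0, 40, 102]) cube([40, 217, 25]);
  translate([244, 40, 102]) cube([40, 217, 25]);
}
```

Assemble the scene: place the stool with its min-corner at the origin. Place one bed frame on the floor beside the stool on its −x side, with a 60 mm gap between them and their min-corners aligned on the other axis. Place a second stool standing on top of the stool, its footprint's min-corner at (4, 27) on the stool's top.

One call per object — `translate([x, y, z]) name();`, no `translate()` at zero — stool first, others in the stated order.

stool();
translate([-2141, 0, 0]) bed_frame();
translate([4, 27, 406]) stool_2();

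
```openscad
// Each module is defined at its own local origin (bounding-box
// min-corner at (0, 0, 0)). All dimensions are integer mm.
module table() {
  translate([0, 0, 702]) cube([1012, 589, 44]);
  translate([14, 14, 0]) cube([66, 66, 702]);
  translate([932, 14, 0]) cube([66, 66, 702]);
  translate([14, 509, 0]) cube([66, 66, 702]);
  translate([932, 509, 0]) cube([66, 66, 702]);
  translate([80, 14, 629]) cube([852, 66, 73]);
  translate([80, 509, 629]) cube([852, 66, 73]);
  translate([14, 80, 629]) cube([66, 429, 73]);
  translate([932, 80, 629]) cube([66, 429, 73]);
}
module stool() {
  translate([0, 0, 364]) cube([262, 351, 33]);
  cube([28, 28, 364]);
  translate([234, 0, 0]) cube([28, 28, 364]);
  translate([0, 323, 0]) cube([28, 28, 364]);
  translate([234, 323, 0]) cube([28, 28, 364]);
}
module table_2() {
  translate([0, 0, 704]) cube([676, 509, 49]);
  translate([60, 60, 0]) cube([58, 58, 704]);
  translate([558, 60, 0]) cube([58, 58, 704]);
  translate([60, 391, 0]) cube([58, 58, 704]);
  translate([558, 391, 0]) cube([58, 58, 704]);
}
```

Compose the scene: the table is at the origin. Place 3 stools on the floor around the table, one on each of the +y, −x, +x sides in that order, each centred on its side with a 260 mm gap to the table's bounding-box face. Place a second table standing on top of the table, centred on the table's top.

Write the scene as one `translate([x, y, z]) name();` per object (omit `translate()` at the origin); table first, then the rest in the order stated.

table();
translate([375, 849, 0]) stool();
translate([-522, 119, 0]) stool();
translate([1272, 119, 0]) stool();
translate([168, 40, 746]) table_2();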